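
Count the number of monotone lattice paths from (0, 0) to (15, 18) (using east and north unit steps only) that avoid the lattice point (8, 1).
Number of paths = 1034043384

Total paths from (0, 0) to (15, 18): C(33, 15) = 1037158320. Paths through (8, 1): (paths (0, 0) → (8, 1)) × (paths (8, 1) → (15, 18)) = C(9, 8) · C(24, 7) = 9 · 346104 = 3114936. Avoidance count = 1037158320 − 3114936 = 1034043384.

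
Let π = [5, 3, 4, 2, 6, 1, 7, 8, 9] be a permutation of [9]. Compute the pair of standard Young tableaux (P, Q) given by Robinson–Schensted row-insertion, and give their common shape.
P = [1, 4, 6, 7, 8, 9] / [2] / [3] / [5];  Q = [1, 3, 5, 7, 8, 9] / [2] / [4] / [6];  common shape = (6, 1, 1, 1)

Row-insert the values π_1, π_2, … into P one at a time, bumping the leftmost entry strictly greater than the inserted value down to the next row. The recording tableau Q records, in position (i, j), the step at which that cell was added to P.
  Insert 5 (step 1): P = [5];  Q = [1]
  Insert 3 (step 2): P = [3] / [5];  Q = [1] / [2]
  Insert 4 (step 3): P = [3, 4] / [5];  Q = [1, 3] / [2]
  Insert 2 (step 4): P = [2, 4] / [3] / [5];  Q = [1, 3] / [2] / [4]
  Insert 6 (step 5): P = [2, 4, 6] / [3] / [5];  Q = [1, 3, 5] / [2] / [4]
  Insert 1 (step 6): P = [1, 4, 6] / [2] / [3] / [5];  Q = [1, 3, 5] / [2] / [4] / [6]
  Insert 7 (step 7): P = [1, 4, 6, 7] / [2] / [3] / [5];  Q = [1, 3, 5, 7] / [2] / [4] / [6]
  Insert 8 (step 8): P = [1, 4, 6, 7, 8] / [2] / [3] / [5];  Q = [1, 3, 5, 7, 8] / [2] / [4] / [6]
  Insert 9 (step 9): P = [1, 4, 6, 7, 8, 9] / [2] / [3] / [5];  Q = [1, 3, 5, 7, 8, 9] / [2] / [4] / [6]
Final shape: (6, 1, 1, 1).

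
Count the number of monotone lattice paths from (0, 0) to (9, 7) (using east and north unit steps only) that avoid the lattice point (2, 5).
Number of paths = 10684

Total paths from (0, 0) to (9, 7): C(16, 9) = 11440. Paths through (2, 5): (paths (0, 0) → (2, 5)) × (paths (2, 5) → (9, 7)) = C(7, 2) · C(9, 7) = 21 · 36 = 756. Avoidance count = 11440 − 756 = 10684.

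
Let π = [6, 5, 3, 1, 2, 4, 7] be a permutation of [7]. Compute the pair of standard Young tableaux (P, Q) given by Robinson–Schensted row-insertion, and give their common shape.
P = [1, 2, 4, 7] / [3] / [5] / [6];  Q = [1, 5, 6, 7] / [2] / [3] / [4];  common shape = (4, 1, 1, 1)

Row-insert the values π_1, π_2, … into P one at a time, bumping the leftmost entry strictly greater than the inserted value down to the next row. The recording tableau Q records, in position (i, j), the step at which that cell was added to P.
  Insert 6 (step 1): P = [6];  Q = [1]
  Insert 5 (step 2): P = [5] / [6];  Q = [1] / [2]
  Insert 3 (step 3): P = [3] / [5] / [6];  Q = [1] / [2] / [3]
  Insert 1 (step 4): P = [1] / [3] / [5] / [6];  Q = [1] / [2] / [3] / [4]
  Insert 2 (step 5): P = [1, 2] / [3] / [5] / [6];  Q = [1, 5] / [2] / [3] / [4]
  Insert 4 (step 6): P = [1, 2, 4] / [3] / [5] / [6];  Q = [1, 5, 6] / [2] / [3] / [4]
  Insert 7 (step 7): P = [1, 2, 4, 7] / [3] / [5] / [6];  Q = [1, 5, 6, 7] / [2] / [3] / [4]
Final shape: (4, 1, 1, 1).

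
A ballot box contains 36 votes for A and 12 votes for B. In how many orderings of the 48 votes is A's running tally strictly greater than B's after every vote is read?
Strict-lead orderings = 34834267234

Total orderings of the 48 votes with 36 for A: C(48, 36) = 69668534468. By the Bertrand ballot formula (Cycle Lemma / reflection principle), the number of orderings in which A is strictly ahead of B throughout is (p − q)/(p + q) · C(p + q, p) = (36 − 12)/(36 + 12) · 69668534468 = 34834267234.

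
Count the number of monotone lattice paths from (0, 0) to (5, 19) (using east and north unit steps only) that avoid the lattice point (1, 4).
Number of paths = 23124

Total paths from (0, 0) to (5, 19): C(24, 5) = 42504. Paths through (1, 4): (paths (0, 0) → (1, 4)) × (paths (1, 4) → (5, 19)) = C(5, 1) · C(19, 4) = 5 · 3876 = 19380. Avoidance count = 42504 − 19380 = 23124.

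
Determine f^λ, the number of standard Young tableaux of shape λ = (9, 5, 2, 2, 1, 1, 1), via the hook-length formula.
# SYT of shape (9, 5, 2, 2, 1, 1, 1) = 296281440

Hook-length formula: f^λ = n! / Π hook(c), product over all cells c of the Young diagram. For λ = (9, 5, 2, 2, 1, 1, 1), n = 21 boxes. Hook lengths by row (left-to-right, top-to-bottom): [15, 11, 8, 7, 6, 4, 3, 2, 1]; [10, 6, 3, 2, 1]; [6, 2]; [5, 1]; [3]; [2]; [1]. Product of hooks = 172440576000. So f^λ = 21! / 172440576000 = 51090942171709440000 / 172440576000 = 296281440.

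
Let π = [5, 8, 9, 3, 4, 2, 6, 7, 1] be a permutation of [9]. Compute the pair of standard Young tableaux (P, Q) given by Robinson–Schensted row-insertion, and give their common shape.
P = [1, 4, 6, 7] / [2, 8, 9] / [3] / [5];  Q = [1, 2, 3, 8] / [4, 5, 7] / [6] / [9];  common shape = (4, 3, 1, 1)

Row-insert the values π_1, π_2, … into P one at a time, bumping the leftmost entry strictly greater than the inserted value down to the next row. The recording tableau Q records, in position (i, j), the step at which that cell was added to P.
  Insert 5 (step 1): P = [5];  Q = [1]
  Insert 8 (step 2): P = [5, 8];  Q = [1, 2]
  Insert 9 (step 3): P = [5, 8, 9];  Q = [1, 2, 3]
  Insert 3 (step 4): P = [3, 8, 9] / [5];  Q = [1, 2, 3] / [4]
  Insert 4 (step 5): P = [3, 4, 9] / [5, 8];  Q = [1, 2, 3] / [4, 5]
  Insert 2 (step 6): P = [2, 4, 9] / [3, 8] / [5];  Q = [1, 2, 3] / [4, 5] / [6]
  Insert 6 (step 7): P = [2, 4, 6] / [3, 8, 9] / [5];  Q = [1, 2, 3] / [4, 5, 7] / [6]
  Insert 7 (step 8): P = [2, 4, 6, 7] / [3, 8, 9] / [5];  Q = [1, 2, 3, 8] / [4, 5, 7] / [6]
  Insert 1 (step 9): P = [1, 4, 6, 7] / [2, 8, 9] / [3] / [5];  Q = [1, 2, 3, 8] / [4, 5, 7] / [6] / [9]
Final shape: (4, 3, 1, 1).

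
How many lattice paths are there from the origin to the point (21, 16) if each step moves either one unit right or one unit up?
Number of paths = 12875774670

A monotone lattice path from (0, 0) to (21, 16) consists of 21 east steps and 16 north steps in some order, so it is determined by which 21 of the 37 steps are east. The count is C(37, 21) = 12875774670.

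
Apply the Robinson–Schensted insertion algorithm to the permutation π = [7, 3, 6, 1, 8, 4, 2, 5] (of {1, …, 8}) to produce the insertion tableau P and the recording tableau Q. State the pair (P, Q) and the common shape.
P = [1, 2, 5] / [3, 4, 8] / [6] / [7];  Q = [1, 3, 5] / [2, 6, 8] / [4] / [7];  common shape = (3, 3, 1, 1)

Row-insert the values π_1, π_2, … into P one at a time, bumping the leftmost entry strictly greater than the inserted value down to the next row. The recording tableau Q records, in position (i, j), the step at which that cell was added to P.
  Insert 7 (step 1): P = [7];  Q = [1]
  Insert 3 (step 2): P = [3] / [7];  Q = [1] / [2]
  Insert 6 (step 3): P = [3, 6] / [7];  Q = [1, 3] / [2]
  Insert 1 (step 4): P = [1, 6] / [3] / [7];  Q = [1, 3] / [2] / [4]
  Insert 8 (step 5): P = [1, 6, 8] / [3] / [7];  Q = [1, 3, 5] / [2] / [4]
  Insert 4 (step 6): P = [1, 4, 8] / [3, 6] / [7];  Q = [1, 3, 5] / [2, 6] / [4]
  Insert 2 (step 7): P = [1, 2, 8] / [3, 4] / [6] / [7];  Q = [1, 3, 5] / [2, 6] / [4] / [7]
  Insert 5 (step 8): P = [1, 2, 5] / [3, 4, 8] / [6] / [7];  Q = [1, 3, 5] / [2, 6, 8] / [4] / [7]
Final shape: (3, 3, 1, 1).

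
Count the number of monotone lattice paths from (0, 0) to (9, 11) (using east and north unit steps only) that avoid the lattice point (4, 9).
Number of paths = 152945

Total paths from (0, 0) to (9, 11): C(20, 9) = 167960. Paths through (4, 9): (paths (0, 0) → (4, 9)) × (paths (4, 9) → (9, 11)) = C(13, 4) · C(7, 5) = 715 · 21 = 15015. Avoidance count = 167960 − 15015 = 152945.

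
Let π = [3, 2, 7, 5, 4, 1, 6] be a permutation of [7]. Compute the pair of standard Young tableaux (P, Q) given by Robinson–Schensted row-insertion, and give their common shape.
P = [1, 4, 6] / [2, 5] / [3] / [7];  Q = [1, 3, 7] / [2, 4] / [5] / [6];  common shape = (3, 2, 1, 1)

Row-insert the values π_1, π_2, … into P one at a time, bumping the leftmost entry strictly greater than the inserted value down to the next row. The recording tableau Q records, in position (i, j), the step at which that cell was added to P.
  Insert 3 (step 1): P = [3];  Q = [1]
  Insert 2 (step 2): P = [2] / [3];  Q = [1] / [2]
  Insert 7 (step 3): P = [2, 7] / [3];  Q = [1, 3] / [2]
  Insert 5 (step 4): P = [2, 5] / [3, 7];  Q = [1, 3] / [2, 4]
  Insert 4 (step 5): P = [2, 4] / [3, 5] / [7];  Q = [1, 3] / [2, 4] / [5]
  Insert 1 (step 6): P = [1, 4] / [2, 5] / [3] / [7];  Q = [1, 3] / [2, 4] / [5] / [6]
  Insert 6 (step 7): P = [1, 4, 6] / [2, 5] / [3] / [7];  Q = [1, 3, 7] / [2, 4] / [5] / [6]
Final shape: (3, 2, 1, 1).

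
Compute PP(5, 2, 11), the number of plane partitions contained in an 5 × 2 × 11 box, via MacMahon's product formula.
PP(5, 2, 11) = 4504864

Evaluate the triple product over i = 1..5, j = 1..2, k = 1..11. The factors are (2/1) · (3/2) · (4/3) · (5/4) · (6/5) · (7/6) · (8/7) · (9/8) · … (110 factors total). The numerators and denominators telescope so the product is an integer; carrying out the multiplication exactly gives PP(5, 2, 11) = 4504864.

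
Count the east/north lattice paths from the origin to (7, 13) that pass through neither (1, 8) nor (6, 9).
Number of paths = 48607

Inclusion–exclusion. Total paths: C(20, 7) = 77520. Through P₁: C(9, 1)·C(11, 6) = 4158. Through P₂: C(15, 6)·C(5, 1) = 25025. Since P₁ is strictly southwest of P₂, a monotone path through both must visit P₁ then P₂; paths through both = C(9, 1)·C(6, 5)·C(5, 1) = 270. Avoid both = 77520 − 4158 − 25025 + 270 = 48607.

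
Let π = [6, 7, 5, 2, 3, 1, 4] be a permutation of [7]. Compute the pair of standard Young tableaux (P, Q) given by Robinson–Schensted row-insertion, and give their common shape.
P = [1, 3, 4] / [2, 7] / [5] / [6];  Q = [1, 2, 7] / [3, 5] / [4] / [6];  common shape = (3, 2, 1, 1)

Row-insert the values π_1, π_2, … into P one at a time, bumping the leftmost entry strictly greater than the inserted value down to the next row. The recording tableau Q records, in position (i, j), the step at which that cell was added to P.
  Insert 6 (step 1): P = [6];  Q = [1]
  Insert 7 (step 2): P = [6, 7];  Q = [1, 2]
  Insert 5 (step 3): P = [5, 7] / [6];  Q = [1, 2] / [3]
  Insert 2 (step 4): P = [2, 7] / [5] / [6];  Q = [1, 2] / [3] / [4]
  Insert 3 (step 5): P = [2, 3] / [5, 7] / [6];  Q = [1, 2] / [3, 5] / [4]
  Insert 1 (step 6): P = [1, 3] / [2, 7] / [5] / [6];  Q = [1, 2] / [3, 5] / [4] / [6]
  Insert 4 (step 7): P = [1, 3, 4] / [2, 7] / [5] / [6];  Q = [1, 2, 7] / [3, 5] / [4] / [6]
Final shape: (3, 2, 1, 1).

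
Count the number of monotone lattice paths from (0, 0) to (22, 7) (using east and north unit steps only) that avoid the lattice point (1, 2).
Number of paths = 1363440

Total paths from (0, 0) to (22, 7): C(29, 22) = 1560780. Paths through (1, 2): (paths (0, 0) → (1, 2)) × (paths (1, 2) → (22, 7)) = C(3, 1) · C(26, 21) = 3 · 65780 = 197340. Avoidance count = 1560780 − 197340 = 1363440.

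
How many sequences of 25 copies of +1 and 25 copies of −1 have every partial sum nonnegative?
C_25 = 4861946401452

These ballot sequences are counted by the Catalan number C_n = (1/(n + 1)) · C(2n, n). For n = 25: C_25 = (1/26) · C(50, 25) = 126410606437752/26 = 4861946401452.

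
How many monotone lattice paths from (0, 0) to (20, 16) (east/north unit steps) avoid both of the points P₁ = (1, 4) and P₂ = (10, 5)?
Number of paths = 5560699137

Inclusion–exclusion. Total paths: C(36, 20) = 7307872110. Through P₁: C(5, 1)·C(31, 19) = 705602625. Through P₂: C(15, 10)·C(21, 10) = 1059206148. Since P₁ is strictly southwest of P₂, a monotone path through both must visit P₁ then P₂; paths through both = C(5, 1)·C(10, 9)·C(21, 10) = 17635800. Avoid both = 7307872110 − 705602625 − 1059206148 + 17635800 = 5560699137.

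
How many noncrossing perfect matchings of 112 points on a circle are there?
C_56 = 6852456927844873497549658464312

These noncrossing handshakes are counted by the Catalan number C_n = (1/(n + 1)) · C(2n, n). For n = 56: C_56 = (1/57) · C(112, 56) = 390590044887157789360330532465784/57 = 6852456927844873497549658464312.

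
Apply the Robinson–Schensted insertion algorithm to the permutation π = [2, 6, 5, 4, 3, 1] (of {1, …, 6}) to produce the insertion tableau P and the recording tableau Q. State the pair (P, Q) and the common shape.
P = [1, 3] / [2] / [4] / [5] / [6];  Q = [1, 2] / [3] / [4] / [5] / [6];  common shape = (2, 1, 1, 1, 1)

Row-insert the values π_1, π_2, … into P one at a time, bumping the leftmost entry strictly greater than the inserted value down to the next row. The recording tableau Q records, in position (i, j), the step at which that cell was added to P.
  Insert 2 (step 1): P = [2];  Q = [1]
  Insert 6 (step 2): P = [2, 6];  Q = [1, 2]
  Insert 5 (step 3): P = [2, 5] / [6];  Q = [1, 2] / [3]
  Insert 4 (step 4): P = [2, 4] / [5] / [6];  Q = [1, 2] / [3] / [4]
  Insert 3 (step 5): P = [2, 3] / [4] / [5] / [6];  Q = [1, 2] / [3] / [4] / [5]
  Insert 1 (step 6): P = [1, 3] / [2] / [4] / [5] / [6];  Q = [1, 2] / [3] / [4] / [5] / [6]
Final shape: (2, 1, 1, 1, 1).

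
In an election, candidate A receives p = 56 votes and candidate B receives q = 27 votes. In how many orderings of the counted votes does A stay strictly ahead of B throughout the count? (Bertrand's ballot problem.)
Strict-lead orderings = 1780627443558247300152

Total orderings of the 83 votes with 56 for A: C(83, 56) = 5096278545356362962504. By the Bertrand ballot formula (Cycle Lemma / reflection principle), the number of orderings in which A is strictly ahead of B throughout is (p − q)/(p + q) · C(p + q, p) = (56 − 27)/(56 + 27) · 5096278545356362962504 = 1780627443558247300152.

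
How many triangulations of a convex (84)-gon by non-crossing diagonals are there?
C_82 = 17526585015616776834735140517915655636396234280

These polygon triangulations are counted by the Catalan number C_n = (1/(n + 1)) · C(2n, n). For n = 82: C_82 = (1/83) · C(164, 82) = 1454706556296192477283016662986999417820887445240/83 = 17526585015616776834735140517915655636396234280.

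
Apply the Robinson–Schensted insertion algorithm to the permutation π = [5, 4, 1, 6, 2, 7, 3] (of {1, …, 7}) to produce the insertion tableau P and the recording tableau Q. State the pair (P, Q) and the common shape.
P = [1, 2, 3] / [4, 6, 7] / [5];  Q = [1, 4, 6] / [2, 5, 7] / [3];  common shape = (3, 3, 1)

Row-insert the values π_1, π_2, … into P one at a time, bumping the leftmost entry strictly greater than the inserted value down to the next row. The recording tableau Q records, in position (i, j), the step at which that cell was added to P.
  Insert 5 (step 1): P = [5];  Q = [1]
  Insert 4 (step 2): P = [4] / [5];  Q = [1] / [2]
  Insert 1 (step 3): P = [1] / [4] / [5];  Q = [1] / [2] / [3]
  Insert 6 (step 4): P = [1, 6] / [4] / [5];  Q = [1, 4] / [2] / [3]
  Insert 2 (step 5): P = [1, 2] / [4, 6] / [5];  Q = [1, 4] / [2, 5] / [3]
  Insert 7 (step 6): P = [1, 2, 7] / [4, 6] / [5];  Q = [1, 4, 6] / [2, 5] / [3]
  Insert 3 (step 7): P = [1, 2, 3] / [4, 6, 7] / [5];  Q = [1, 4, 6] / [2, 5, 7] / [3]
Final shape: (3, 3, 1).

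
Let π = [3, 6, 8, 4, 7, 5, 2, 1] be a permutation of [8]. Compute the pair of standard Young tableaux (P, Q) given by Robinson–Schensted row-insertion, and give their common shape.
P = [1, 4, 5] / [2, 7] / [3] / [6] / [8];  Q = [1, 2, 3] / [4, 5] / [6] / [7] / [8];  common shape = (3, 2, 1, 1, 1)

Row-insert the values π_1, π_2, … into P one at a time, bumping the leftmost entry strictly greater than the inserted value down to the next row. The recording tableau Q records, in position (i, j), the step at which that cell was added to P.
  Insert 3 (step 1): P = [3];  Q = [1]
  Insert 6 (step 2): P = [3, 6];  Q = [1, 2]
  Insert 8 (step 3): P = [3, 6, 8];  Q = [1, 2, 3]
  Insert 4 (step 4): P = [3, 4, 8] / [6];  Q = [1, 2, 3] / [4]
  Insert 7 (step 5): P = [3, 4, 7] / [6, 8];  Q = [1, 2, 3] / [4, 5]
  Insert 5 (step 6): P = [3, 4, 5] / [6, 7] / [8];  Q = [1, 2, 3] / [4, 5] / [6]
  Insert 2 (step 7): P = [2, 4, 5] / [3, 7] / [6] / [8];  Q = [1, 2, 3] / [4, 5] / [6] / [7]
  Insert 1 (step 8): P = [1, 4, 5] / [2, 7] / [3] / [6] / [8];  Q = [1, 2, 3] / [4, 5] / [6] / [7] / [8]
Final shape: (3, 2, 1, 1, 1).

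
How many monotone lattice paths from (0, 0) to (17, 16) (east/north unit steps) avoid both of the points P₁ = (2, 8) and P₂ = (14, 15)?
Number of paths = 843573780

Inclusion–exclusion. Total paths: C(33, 17) = 1166803110. Through P₁: C(10, 2)·C(23, 15) = 22064130. Through P₂: C(29, 14)·C(4, 3) = 310235040. Since P₁ is strictly southwest of P₂, a monotone path through both must visit P₁ then P₂; paths through both = C(10, 2)·C(19, 12)·C(4, 3) = 9069840. Avoid both = 1166803110 − 22064130 − 310235040 + 9069840 = 843573780.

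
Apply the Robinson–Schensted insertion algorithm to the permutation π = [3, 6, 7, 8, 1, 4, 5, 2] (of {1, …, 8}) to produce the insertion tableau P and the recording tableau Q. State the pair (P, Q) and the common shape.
P = [1, 2, 5, 8] / [3, 4, 7] / [6];  Q = [1, 2, 3, 4] / [5, 6, 7] / [8];  common shape = (4, 3, 1)

Row-insert the values π_1, π_2, … into P one at a time, bumping the leftmost entry strictly greater than the inserted value down to the next row. The recording tableau Q records, in position (i, j), the step at which that cell was added to P.
  Insert 3 (step 1): P = [3];  Q = [1]
  Insert 6 (step 2): P = [3, 6];  Q = [1, 2]
  Insert 7 (step 3): P = [3, 6, 7];  Q = [1, 2, 3]
  Insert 8 (step 4): P = [3, 6, 7, 8];  Q = [1, 2, 3, 4]
  Insert 1 (step 5): P = [1, 6, 7, 8] / [3];  Q = [1, 2, 3, 4] / [5]
  Insert 4 (step 6): P = [1, 4, 7, 8] / [3, 6];  Q = [1, 2, 3, 4] / [5, 6]
  Insert 5 (step 7): P = [1, 4, 5, 8] / [3, 6, 7];  Q = [1, 2, 3, 4] / [5, 6, 7]
  Insert 2 (step 8): P = [1, 2, 5, 8] / [3, 4, 7] / [6];  Q = [1, 2, 3, 4] / [5, 6, 7] / [8]
Final shape: (4, 3, 1).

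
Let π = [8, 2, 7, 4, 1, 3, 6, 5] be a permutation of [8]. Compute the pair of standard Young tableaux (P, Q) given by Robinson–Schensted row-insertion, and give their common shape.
P = [1, 3, 5] / [2, 4, 6] / [7] / [8];  Q = [1, 3, 7] / [2, 6, 8] / [4] / [5];  common shape = (3, 3, 1, 1)

Row-insert the values π_1, π_2, … into P one at a time, bumping the leftmost entry strictly greater than the inserted value down to the next row. The recording tableau Q records, in position (i, j), the step at which that cell was added to P.
  Insert 8 (step 1): P = [8];  Q = [1]
  Insert 2 (step 2): P = [2] / [8];  Q = [1] / [2]
  Insert 7 (step 3): P = [2, 7] / [8];  Q = [1, 3] / [2]
  Insert 4 (step 4): P = [2, 4] / [7] / [8];  Q = [1, 3] / [2] / [4]
  Insert 1 (step 5): P = [1, 4] / [2] / [7] / [8];  Q = [1, 3] / [2] / [4] / [5]
  Insert 3 (step 6): P = [1, 3] / [2, 4] / [7] / [8];  Q = [1, 3] / [2, 6] / [4] / [5]
  Insert 6 (step 7): P = [1, 3, 6] / [2, 4] / [7] / [8];  Q = [1, 3, 7] / [2, 6] / [4] / [5]
  Insert 5 (step 8): P = [1, 3, 5] / [2, 4, 6] / [7] / [8];  Q = [1, 3, 7] / [2, 6, 8] / [4] / [5]
Final shape: (3, 3, 1, 1).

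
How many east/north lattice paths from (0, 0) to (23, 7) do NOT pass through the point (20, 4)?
Number of paths = 1823280

Total paths from (0, 0) to (23, 7): C(30, 23) = 2035800. Paths through (20, 4): (paths (0, 0) → (20, 4)) × (paths (20, 4) → (23, 7)) = C(24, 20) · C(6, 3) = 10626 · 20 = 212520. Avoidance count = 2035800 − 212520 = 1823280.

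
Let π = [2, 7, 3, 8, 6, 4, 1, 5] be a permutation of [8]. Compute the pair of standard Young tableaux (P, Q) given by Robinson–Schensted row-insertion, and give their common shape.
P = [1, 3, 4, 5] / [2, 8] / [6] / [7];  Q = [1, 2, 4, 8] / [3, 5] / [6] / [7];  common shape = (4, 2, 1, 1)

Row-insert the values π_1, π_2, … into P one at a time, bumping the leftmost entry strictly greater than the inserted value down to the next row. The recording tableau Q records, in position (i, j), the step at which that cell was added to P.
  Insert 2 (step 1): P = [2];  Q = [1]
  Insert 7 (step 2): P = [2, 7];  Q = [1, 2]
  Insert 3 (step 3): P = [2, 3] / [7];  Q = [1, 2] / [3]
  Insert 8 (step 4): P = [2, 3, 8] / [7];  Q = [1, 2, 4] / [3]
  Insert 6 (step 5): P = [2, 3, 6] / [7, 8];  Q = [1, 2, 4] / [3, 5]
  Insert 4 (step 6): P = [2, 3, 4] / [6, 8] / [7];  Q = [1, 2, 4] / [3, 5] / [6]
  Insert 1 (step 7): P = [1, 3, 4] / [2, 8] / [6] / [7];  Q = [1, 2, 4] / [3, 5] / [6] / [7]
  Insert 5 (step 8): P = [1, 3, 4, 5] / [2, 8] / [6] / [7];  Q = [1, 2, 4, 8] / [3, 5] / [6] / [7]
Final shape: (4, 2, 1, 1).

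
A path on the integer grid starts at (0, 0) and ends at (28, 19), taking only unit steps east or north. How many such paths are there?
Number of paths = 6973199770790

A monotone lattice path from (0, 0) to (28, 19) consists of 28 east steps and 19 north steps in some order, so it is determined by which 28 of the 47 steps are east. The count is C(47, 28) = 6973199770790.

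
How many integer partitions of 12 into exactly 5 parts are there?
p(12, 5 parts) = 13

Partitions of n into exactly k parts ↔ partitions of n − k into at most k parts (subtract 1 from each part). For n = 12, k = 5, the partitions are: 8+1+1+1+1, 7+2+1+1+1, 6+3+1+1+1, 6+2+2+1+1, 5+4+1+1+1, 5+3+2+1+1, 5+2+2+2+1, 4+4+2+1+1, 4+3+3+1+1, 4+3+2+2+1, 4+2+2+2+2, 3+3+3+2+1, 3+3+2+2+2. Count = 13.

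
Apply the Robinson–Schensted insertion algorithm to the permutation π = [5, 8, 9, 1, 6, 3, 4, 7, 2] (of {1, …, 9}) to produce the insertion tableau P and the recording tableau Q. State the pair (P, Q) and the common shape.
P = [1, 2, 4, 7] / [3, 6, 9] / [5] / [8];  Q = [1, 2, 3, 8] / [4, 5, 7] / [6] / [9];  common shape = (4, 3, 1, 1)

Row-insert the values π_1, π_2, … into P one at a time, bumping the leftmost entry strictly greater than the inserted value down to the next row. The recording tableau Q records, in position (i, j), the step at which that cell was added to P.
  Insert 5 (step 1): P = [5];  Q = [1]
  Insert 8 (step 2): P = [5, 8];  Q = [1, 2]
  Insert 9 (step 3): P = [5, 8, 9];  Q = [1, 2, 3]
  Insert 1 (step 4): P = [1, 8, 9] / [5];  Q = [1, 2, 3] / [4]
  Insert 6 (step 5): P = [1, 6, 9] / [5, 8];  Q = [1, 2, 3] / [4, 5]
  Insert 3 (step 6): P = [1, 3, 9] / [5, 6] / [8];  Q = [1, 2, 3] / [4, 5] / [6]
  Insert 4 (step 7): P = [1, 3, 4] / [5, 6, 9] / [8];  Q = [1, 2, 3] / [4, 5, 7] / [6]
  Insert 7 (step 8): P = [1, 3, 4, 7] / [5, 6, 9] / [8];  Q = [1, 2, 3, 8] / [4, 5, 7] / [6]
  Insert 2 (step 9): P = [1, 2, 4, 7] / [3, 6, 9] / [5] / [8];  Q = [1, 2, 3, 8] / [4, 5, 7] / [6] / [9]
Final shape: (4, 3, 1, 1).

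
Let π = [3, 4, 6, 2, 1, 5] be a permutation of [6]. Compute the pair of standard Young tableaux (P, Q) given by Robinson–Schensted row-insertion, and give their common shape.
P = [1, 4, 5] / [2, 6] / [3];  Q = [1, 2, 3] / [4, 6] / [5];  common shape = (3, 2, 1)

Row-insert the values π_1, π_2, … into P one at a time, bumping the leftmost entry strictly greater than the inserted value down to the next row. The recording tableau Q records, in position (i, j), the step at which that cell was added to P.
  Insert 3 (step 1): P = [3];  Q = [1]
  Insert 4 (step 2): P = [3, 4];  Q = [1, 2]
  Insert 6 (step 3): P = [3, 4, 6];  Q = [1, 2, 3]
  Insert 2 (step 4): P = [2, 4, 6] / [3];  Q = [1, 2, 3] / [4]
  Insert 1 (step 5): P = [1, 4, 6] / [2] / [3];  Q = [1, 2, 3] / [4] / [5]
  Insert 5 (step 6): P = [1, 4, 5] / [2, 6] / [3];  Q = [1, 2, 3] / [4, 6] / [5]
Final shape: (3, 2, 1).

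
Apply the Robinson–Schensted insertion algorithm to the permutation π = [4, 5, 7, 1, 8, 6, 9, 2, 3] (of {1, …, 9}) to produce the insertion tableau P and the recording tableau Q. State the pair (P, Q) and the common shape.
P = [1, 2, 3, 8, 9] / [4, 5, 6] / [7];  Q = [1, 2, 3, 5, 7] / [4, 6, 9] / [8];  common shape = (5, 3, 1)

Row-insert the values π_1, π_2, … into P one at a time, bumping the leftmost entry strictly greater than the inserted value down to the next row. The recording tableau Q records, in position (i, j), the step at which that cell was added to P.
  Insert 4 (step 1): P = [4];  Q = [1]
  Insert 5 (step 2): P = [4, 5];  Q = [1, 2]
  Insert 7 (step 3): P = [4, 5, 7];  Q = [1, 2, 3]
  Insert 1 (step 4): P = [1, 5, 7] / [4];  Q = [1, 2, 3] / [4]
  Insert 8 (step 5): P = [1, 5, 7, 8] / [4];  Q = [1, 2, 3, 5] / [4]
  Insert 6 (step 6): P = [1, 5, 6, 8] / [4, 7];  Q = [1, 2, 3, 5] / [4, 6]
  Insert 9 (step 7): P = [1, 5, 6, 8, 9] / [4, 7];  Q = [1, 2, 3, 5, 7] / [4, 6]
  Insert 2 (step 8): P = [1, 2, 6, 8, 9] / [4, 5] / [7];  Q = [1, 2, 3, 5, 7] / [4, 6] / [8]
  Insert 3 (step 9): P = [1, 2, 3, 8, 9] / [4, 5, 6] / [7];  Q = [1, 2, 3, 5, 7] / [4, 6, 9] / [8]
Final shape: (5, 3, 1).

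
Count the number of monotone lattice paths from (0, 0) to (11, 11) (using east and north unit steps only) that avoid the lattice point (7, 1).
Number of paths = 697424

Total paths from (0, 0) to (11, 11): C(22, 11) = 705432. Paths through (7, 1): (paths (0, 0) → (7, 1)) × (paths (7, 1) → (11, 11)) = C(8, 7) · C(14, 4) = 8 · 1001 = 8008. Avoidance count = 705432 − 8008 = 697424.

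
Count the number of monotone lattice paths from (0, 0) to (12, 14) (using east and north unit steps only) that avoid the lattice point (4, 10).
Number of paths = 9162205

Total paths from (0, 0) to (12, 14): C(26, 12) = 9657700. Paths through (4, 10): (paths (0, 0) → (4, 10)) × (paths (4, 10) → (12, 14)) = C(14, 4) · C(12, 8) = 1001 · 495 = 495495. Avoidance count = 9657700 − 495495 = 9162205.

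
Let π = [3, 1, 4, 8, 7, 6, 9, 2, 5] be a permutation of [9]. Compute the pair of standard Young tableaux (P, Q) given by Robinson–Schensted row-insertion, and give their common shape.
P = [1, 2, 5, 9] / [3, 4, 6] / [7] / [8];  Q = [1, 3, 4, 7] / [2, 5, 9] / [6] / [8];  common shape = (4, 3, 1, 1)

Row-insert the values π_1, π_2, … into P one at a time, bumping the leftmost entry strictly greater than the inserted value down to the next row. The recording tableau Q records, in position (i, j), the step at which that cell was added to P.
  Insert 3 (step 1): P = [3];  Q = [1]
  Insert 1 (step 2): P = [1] / [3];  Q = [1] / [2]
  Insert 4 (step 3): P = [1, 4] / [3];  Q = [1, 3] / [2]
  Insert 8 (step 4): P = [1, 4, 8] / [3];  Q = [1, 3, 4] / [2]
  Insert 7 (step 5): P = [1, 4, 7] / [3, 8];  Q = [1, 3, 4] / [2, 5]
  Insert 6 (step 6): P = [1, 4, 6] / [3, 7] / [8];  Q = [1, 3, 4] / [2, 5] / [6]
  Insert 9 (step 7): P = [1, 4, 6, 9] / [3, 7] / [8];  Q = [1, 3, 4, 7] / [2, 5] / [6]
  Insert 2 (step 8): P = [1, 2, 6, 9] / [3, 4] / [7] / [8];  Q = [1, 3, 4, 7] / [2, 5] / [6] / [8]
  Insert 5 (step 9): P = [1, 2, 5, 9] / [3, 4, 6] / [7] / [8];  Q = [1, 3, 4, 7] / [2, 5, 9] / [6] / [8]
Final shape: (4, 3, 1, 1).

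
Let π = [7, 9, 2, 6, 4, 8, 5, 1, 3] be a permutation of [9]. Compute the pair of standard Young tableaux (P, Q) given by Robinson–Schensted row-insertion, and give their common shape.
P = [1, 3, 5] / [2, 4] / [6, 8] / [7, 9];  Q = [1, 2, 6] / [3, 4] / [5, 7] / [8, 9];  common shape = (3, 2, 2, 2)

Row-insert the values π_1, π_2, … into P one at a time, bumping the leftmost entry strictly greater than the inserted value down to the next row. The recording tableau Q records, in position (i, j), the step at which that cell was added to P.
  Insert 7 (step 1): P = [7];  Q = [1]
  Insert 9 (step 2): P = [7, 9];  Q = [1, 2]
  Insert 2 (step 3): P = [2, 9] / [7];  Q = [1, 2] / [3]
  Insert 6 (step 4): P = [2, 6] / [7, 9];  Q = [1, 2] / [3, 4]
  Insert 4 (step 5): P = [2, 4] / [6, 9] / [7];  Q = [1, 2] / [3, 4] / [5]
  Insert 8 (step 6): P = [2, 4, 8] / [6, 9] / [7];  Q = [1, 2, 6] / [3, 4] / [5]
  Insert 5 (step 7): P = [2, 4, 5] / [6, 8] / [7, 9];  Q = [1, 2, 6] / [3, 4] / [5, 7]
  Insert 1 (step 8): P = [1, 4, 5] / [2, 8] / [6, 9] / [7];  Q = [1, 2, 6] / [3, 4] / [5, 7] / [8]
  Insert 3 (step 9): P = [1, 3, 5] / [2, 4] / [6, 8] / [7, 9];  Q = [1, 2, 6] / [3, 4] / [5, 7] / [8, 9]
Final shape: (3, 2, 2, 2).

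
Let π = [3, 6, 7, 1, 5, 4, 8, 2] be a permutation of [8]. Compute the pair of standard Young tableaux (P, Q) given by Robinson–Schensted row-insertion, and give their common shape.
P = [1, 2, 7, 8] / [3, 4] / [5] / [6];  Q = [1, 2, 3, 7] / [4, 5] / [6] / [8];  common shape = (4, 2, 1, 1)

Row-insert the values π_1, π_2, … into P one at a time, bumping the leftmost entry strictly greater than the inserted value down to the next row. The recording tableau Q records, in position (i, j), the step at which that cell was added to P.
  Insert 3 (step 1): P = [3];  Q = [1]
  Insert 6 (step 2): P = [3, 6];  Q = [1, 2]
  Insert 7 (step 3): P = [3, 6, 7];  Q = [1, 2, 3]
  Insert 1 (step 4): P = [1, 6, 7] / [3];  Q = [1, 2, 3] / [4]
  Insert 5 (step 5): P = [1, 5, 7] / [3, 6];  Q = [1, 2, 3] / [4, 5]
  Insert 4 (step 6): P = [1, 4, 7] / [3, 5] / [6];  Q = [1, 2, 3] / [4, 5] / [6]
  Insert 8 (step 7): P = [1, 4, 7, 8] / [3, 5] / [6];  Q = [1, 2, 3, 7] / [4, 5] / [6]
  Insert 2 (step 8): P = [1, 2, 7, 8] / [3, 4] / [5] / [6];  Q = [1, 2, 3, 7] / [4, 5] / [6] / [8]
Final shape: (4, 2, 1, 1).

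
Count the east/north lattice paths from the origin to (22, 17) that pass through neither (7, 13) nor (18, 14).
Number of paths = 34252962690

Inclusion–exclusion. Total paths: C(39, 22) = 51021117810. Through P₁: C(20, 7)·C(19, 15) = 300467520. Through P₂: C(32, 18)·C(7, 4) = 16500246000. Since P₁ is strictly southwest of P₂, a monotone path through both must visit P₁ then P₂; paths through both = C(20, 7)·C(12, 11)·C(7, 4) = 32558400. Avoid both = 51021117810 − 300467520 − 16500246000 + 32558400 = 34252962690.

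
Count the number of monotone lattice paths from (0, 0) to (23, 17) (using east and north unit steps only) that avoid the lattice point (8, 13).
Number of paths = 87943651560

Total paths from (0, 0) to (23, 17): C(40, 23) = 88732378800. Paths through (8, 13): (paths (0, 0) → (8, 13)) × (paths (8, 13) → (23, 17)) = C(21, 8) · C(19, 15) = 203490 · 3876 = 788727240. Avoidance count = 88732378800 − 788727240 = 87943651560.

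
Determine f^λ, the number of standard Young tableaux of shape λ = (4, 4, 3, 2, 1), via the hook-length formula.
# SYT of shape (4, 4, 3, 2, 1) = 48048

Hook-length formula: f^λ = n! / Π hook(c), product over all cells c of the Young diagram. For λ = (4, 4, 3, 2, 1), n = 14 boxes. Hook lengths by row (left-to-right, top-to-bottom): [8, 6, 4, 2]; [7, 5, 3, 1]; [5, 3, 1]; [3, 1]; [1]. Product of hooks = 1814400. So f^λ = 14! / 1814400 = 87178291200 / 1814400 = 48048.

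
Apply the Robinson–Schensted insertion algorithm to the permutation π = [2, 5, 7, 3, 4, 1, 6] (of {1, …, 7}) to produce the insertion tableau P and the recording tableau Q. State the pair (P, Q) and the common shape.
P = [1, 3, 4, 6] / [2, 7] / [5];  Q = [1, 2, 3, 7] / [4, 5] / [6];  common shape = (4, 2, 1)

Row-insert the values π_1, π_2, … into P one at a time, bumping the leftmost entry strictly greater than the inserted value down to the next row. The recording tableau Q records, in position (i, j), the step at which that cell was added to P.
  Insert 2 (step 1): P = [2];  Q = [1]
  Insert 5 (step 2): P = [2, 5];  Q = [1, 2]
  Insert 7 (step 3): P = [2, 5, 7];  Q = [1, 2, 3]
  Insert 3 (step 4): P = [2, 3, 7] / [5];  Q = [1, 2, 3] / [4]
  Insert 4 (step 5): P = [2, 3, 4] / [5, 7];  Q = [1, 2, 3] / [4, 5]
  Insert 1 (step 6): P = [1, 3, 4] / [2, 7] / [5];  Q = [1, 2, 3] / [4, 5] / [6]
  Insert 6 (step 7): P = [1, 3, 4, 6] / [2, 7] / [5];  Q = [1, 2, 3, 7] / [4, 5] / [6]
Final shape: (4, 2, 1).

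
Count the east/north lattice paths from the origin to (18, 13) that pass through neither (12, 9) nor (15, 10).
Number of paths = 102666975

Inclusion–exclusion. Total paths: C(31, 18) = 206253075. Through P₁: C(21, 12)·C(10, 6) = 61725300. Through P₂: C(25, 15)·C(6, 3) = 65375200. Since P₁ is strictly southwest of P₂, a monotone path through both must visit P₁ then P₂; paths through both = C(21, 12)·C(4, 3)·C(6, 3) = 23514400. Avoid both = 206253075 − 61725300 − 65375200 + 23514400 = 102666975.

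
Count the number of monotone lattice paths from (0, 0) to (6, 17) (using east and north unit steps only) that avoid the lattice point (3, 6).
Number of paths = 70371

Total paths from (0, 0) to (6, 17): C(23, 6) = 100947. Paths through (3, 6): (paths (0, 0) → (3, 6)) × (paths (3, 6) → (6, 17)) = C(9, 3) · C(14, 3) = 84 · 364 = 30576. Avoidance count = 100947 − 30576 = 70371.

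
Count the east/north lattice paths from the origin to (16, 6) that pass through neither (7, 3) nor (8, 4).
Number of paths = 36738

Inclusion–exclusion. Total paths: C(22, 16) = 74613. Through P₁: C(10, 7)·C(12, 9) = 26400. Through P₂: C(12, 8)·C(10, 8) = 22275. Since P₁ is strictly southwest of P₂, a monotone path through both must visit P₁ then P₂; paths through both = C(10, 7)·C(2, 1)·C(10, 8) = 10800. Avoid both = 74613 − 26400 − 22275 + 10800 = 36738.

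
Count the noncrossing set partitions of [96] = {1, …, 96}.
C_96 = 3721443204405954385563870541379246659709506697378694300

These noncrossing partitions are counted by the Catalan number C_n = (1/(n + 1)) · C(2n, n). For n = 96: C_96 = (1/97) · C(192, 96) = 360979990827377575399695442513786925991822149645733347100/97 = 3721443204405954385563870541379246659709506697378694300.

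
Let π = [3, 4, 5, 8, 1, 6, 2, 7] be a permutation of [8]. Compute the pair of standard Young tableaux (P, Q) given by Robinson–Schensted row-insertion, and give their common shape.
P = [1, 2, 5, 6, 7] / [3, 4] / [8];  Q = [1, 2, 3, 4, 8] / [5, 6] / [7];  common shape = (5, 2, 1)

Row-insert the values π_1, π_2, … into P one at a time, bumping the leftmost entry strictly greater than the inserted value down to the next row. The recording tableau Q records, in position (i, j), the step at which that cell was added to P.
  Insert 3 (step 1): P = [3];  Q = [1]
  Insert 4 (step 2): P = [3, 4];  Q = [1, 2]
  Insert 5 (step 3): P = [3, 4, 5];  Q = [1, 2, 3]
  Insert 8 (step 4): P = [3, 4, 5, 8];  Q = [1, 2, 3, 4]
  Insert 1 (step 5): P = [1, 4, 5, 8] / [3];  Q = [1, 2, 3, 4] / [5]
  Insert 6 (step 6): P = [1, 4, 5, 6] / [3, 8];  Q = [1, 2, 3, 4] / [5, 6]
  Insert 2 (step 7): P = [1, 2, 5, 6] / [3, 4] / [8];  Q = [1, 2, 3, 4] / [5, 6] / [7]
  Insert 7 (step 8): P = [1, 2, 5, 6, 7] / [3, 4] / [8];  Q = [1, 2, 3, 4, 8] / [5, 6] / [7]
Final shape: (5, 2, 1).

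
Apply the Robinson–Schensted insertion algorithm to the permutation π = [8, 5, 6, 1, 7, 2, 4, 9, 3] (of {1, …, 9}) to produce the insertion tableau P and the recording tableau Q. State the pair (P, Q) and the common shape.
P = [1, 2, 3, 9] / [4, 6, 7] / [5] / [8];  Q = [1, 3, 5, 8] / [2, 6, 7] / [4] / [9];  common shape = (4, 3, 1, 1)

Row-insert the values π_1, π_2, … into P one at a time, bumping the leftmost entry strictly greater than the inserted value down to the next row. The recording tableau Q records, in position (i, j), the step at which that cell was added to P.
  Insert 8 (step 1): P = [8];  Q = [1]
  Insert 5 (step 2): P = [5] / [8];  Q = [1] / [2]
  Insert 6 (step 3): P = [5, 6] / [8];  Q = [1, 3] / [2]
  Insert 1 (step 4): P = [1, 6] / [5] / [8];  Q = [1, 3] / [2] / [4]
  Insert 7 (step 5): P = [1, 6, 7] / [5] / [8];  Q = [1, 3, 5] / [2] / [4]
  Insert 2 (step 6): P = [1, 2, 7] / [5, 6] / [8];  Q = [1, 3, 5] / [2, 6] / [4]
  Insert 4 (step 7): P = [1, 2, 4] / [5, 6, 7] / [8];  Q = [1, 3, 5] / [2, 6, 7] / [4]
  Insert 9 (step 8): P = [1, 2, 4, 9] / [5, 6, 7] / [8];  Q = [1, 3, 5, 8] / [2, 6, 7] / [4]
  Insert 3 (step 9): P = [1, 2, 3, 9] / [4, 6, 7] / [5] / [8];  Q = [1, 3, 5, 8] / [2, 6, 7] / [4] / [9]
Final shape: (4, 3, 1, 1).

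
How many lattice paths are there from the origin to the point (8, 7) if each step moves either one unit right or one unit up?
Number of paths = 6435

A monotone lattice path from (0, 0) to (8, 7) consists of 8 east steps and 7 north steps in some order, so it is determined by which 8 of the 15 steps are east. The count is C(15, 8) = 6435.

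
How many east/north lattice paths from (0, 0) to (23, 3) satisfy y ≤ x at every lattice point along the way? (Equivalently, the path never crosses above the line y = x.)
Number of paths = 2275

By the reflection principle (André's argument), the number of monotone paths to (23, 3) with n ≤ m that never go above y = x is C(26, 23) − C(26, 24) = 2600 − 325 = 2275.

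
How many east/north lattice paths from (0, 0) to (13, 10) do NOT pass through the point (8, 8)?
Number of paths = 873796

Total paths from (0, 0) to (13, 10): C(23, 13) = 1144066. Paths through (8, 8): (paths (0, 0) → (8, 8)) × (paths (8, 8) → (13, 10)) = C(16, 8) · C(7, 5) = 12870 · 21 = 270270. Avoidance count = 1144066 − 270270 = 873796.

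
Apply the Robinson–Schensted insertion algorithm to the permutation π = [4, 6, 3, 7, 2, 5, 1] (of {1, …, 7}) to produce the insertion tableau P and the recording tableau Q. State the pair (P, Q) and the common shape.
P = [1, 5, 7] / [2, 6] / [3] / [4];  Q = [1, 2, 4] / [3, 6] / [5] / [7];  common shape = (3, 2, 1, 1)

Row-insert the values π_1, π_2, … into P one at a time, bumping the leftmost entry strictly greater than the inserted value down to the next row. The recording tableau Q records, in position (i, j), the step at which that cell was added to P.
  Insert 4 (step 1): P = [4];  Q = [1]
  Insert 6 (step 2): P = [4, 6];  Q = [1, 2]
  Insert 3 (step 3): P = [3, 6] / [4];  Q = [1, 2] / [3]
  Insert 7 (step 4): P = [3, 6, 7] / [4];  Q = [1, 2, 4] / [3]
  Insert 2 (step 5): P = [2, 6, 7] / [3] / [4];  Q = [1, 2, 4] / [3] / [5]
  Insert 5 (step 6): P = [2, 5, 7] / [3, 6] / [4];  Q = [1, 2, 4] / [3, 6] / [5]
  Insert 1 (step 7): P = [1, 5, 7] / [2, 6] / [3] / [4];  Q = [1, 2, 4] / [3, 6] / [5] / [7]
Final shape: (3, 2, 1, 1).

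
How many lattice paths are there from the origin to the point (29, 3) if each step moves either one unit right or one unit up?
Number of paths = 4960

A monotone lattice path from (0, 0) to (29, 3) consists of 29 east steps and 3 north steps in some order, so it is determined by which 29 of the 32 steps are east. The count is C(32, 29) = 4960.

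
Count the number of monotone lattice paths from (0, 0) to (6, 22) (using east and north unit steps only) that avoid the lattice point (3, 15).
Number of paths = 278820

Total paths from (0, 0) to (6, 22): C(28, 6) = 376740. Paths through (3, 15): (paths (0, 0) → (3, 15)) × (paths (3, 15) → (6, 22)) = C(18, 3) · C(10, 3) = 816 · 120 = 97920. Avoidance count = 376740 − 97920 = 278820.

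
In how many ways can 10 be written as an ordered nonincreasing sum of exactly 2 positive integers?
p(10, 2 parts) = 5

Partitions of n into exactly k parts ↔ partitions of n − k into at most k parts (subtract 1 from each part). For n = 10, k = 2, the partitions are: 9+1, 8+2, 7+3, 6+4, 5+5. Count = 5.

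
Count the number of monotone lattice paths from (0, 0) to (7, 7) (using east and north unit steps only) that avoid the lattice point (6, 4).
Number of paths = 2592

Total paths from (0, 0) to (7, 7): C(14, 7) = 3432. Paths through (6, 4): (paths (0, 0) → (6, 4)) × (paths (6, 4) → (7, 7)) = C(10, 6) · C(4, 1) = 210 · 4 = 840. Avoidance count = 3432 − 840 = 2592.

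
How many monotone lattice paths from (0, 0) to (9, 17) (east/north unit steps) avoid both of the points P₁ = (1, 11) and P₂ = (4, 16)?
Number of paths = 3063476

Inclusion–exclusion. Total paths: C(26, 9) = 3124550. Through P₁: C(12, 1)·C(14, 8) = 36036. Through P₂: C(20, 4)·C(6, 5) = 29070. Since P₁ is strictly southwest of P₂, a monotone path through both must visit P₁ then P₂; paths through both = C(12, 1)·C(8, 3)·C(6, 5) = 4032. Avoid both = 3124550 − 36036 − 29070 + 4032 = 3063476.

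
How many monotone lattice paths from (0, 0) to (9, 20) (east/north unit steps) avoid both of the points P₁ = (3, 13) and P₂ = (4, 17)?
Number of paths = 8875685

Inclusion–exclusion. Total paths: C(29, 9) = 10015005. Through P₁: C(16, 3)·C(13, 6) = 960960. Through P₂: C(21, 4)·C(8, 5) = 335160. Since P₁ is strictly southwest of P₂, a monotone path through both must visit P₁ then P₂; paths through both = C(16, 3)·C(5, 1)·C(8, 5) = 156800. Avoid both = 10015005 − 960960 − 335160 + 156800 = 8875685.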